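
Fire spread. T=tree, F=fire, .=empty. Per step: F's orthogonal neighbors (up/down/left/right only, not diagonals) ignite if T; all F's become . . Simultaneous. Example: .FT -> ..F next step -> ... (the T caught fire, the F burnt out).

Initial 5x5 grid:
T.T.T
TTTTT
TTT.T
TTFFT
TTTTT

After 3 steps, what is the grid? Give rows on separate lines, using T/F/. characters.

Step 1: 5 trees catch fire, 2 burn out
  T.T.T
  TTTTT
  TTF.T
  TF..F
  TTFFT
Step 2: 6 trees catch fire, 5 burn out
  T.T.T
  TTFTT
  TF..F
  F....
  TF..F
Step 3: 6 trees catch fire, 6 burn out
  T.F.T
  TF.FF
  F....
  .....
  F....

T.F.T
TF.FF
F....
.....
F....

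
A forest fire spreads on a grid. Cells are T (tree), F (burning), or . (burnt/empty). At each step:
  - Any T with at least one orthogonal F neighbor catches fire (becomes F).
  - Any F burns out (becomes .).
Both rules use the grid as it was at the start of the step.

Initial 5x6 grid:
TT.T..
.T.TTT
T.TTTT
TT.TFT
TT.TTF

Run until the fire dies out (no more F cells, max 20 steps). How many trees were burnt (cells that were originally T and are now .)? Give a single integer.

Answer: 12

Derivation:
Step 1: +4 fires, +2 burnt (F count now 4)
Step 2: +4 fires, +4 burnt (F count now 4)
Step 3: +3 fires, +4 burnt (F count now 3)
Step 4: +1 fires, +3 burnt (F count now 1)
Step 5: +0 fires, +1 burnt (F count now 0)
Fire out after step 5
Initially T: 20, now '.': 22
Total burnt (originally-T cells now '.'): 12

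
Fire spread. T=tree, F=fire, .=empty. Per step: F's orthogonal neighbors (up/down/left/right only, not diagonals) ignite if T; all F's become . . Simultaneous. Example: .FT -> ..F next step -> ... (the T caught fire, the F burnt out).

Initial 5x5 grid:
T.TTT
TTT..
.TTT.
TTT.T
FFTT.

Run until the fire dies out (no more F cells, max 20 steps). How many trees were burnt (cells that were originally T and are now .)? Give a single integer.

Step 1: +3 fires, +2 burnt (F count now 3)
Step 2: +3 fires, +3 burnt (F count now 3)
Step 3: +2 fires, +3 burnt (F count now 2)
Step 4: +3 fires, +2 burnt (F count now 3)
Step 5: +2 fires, +3 burnt (F count now 2)
Step 6: +1 fires, +2 burnt (F count now 1)
Step 7: +1 fires, +1 burnt (F count now 1)
Step 8: +0 fires, +1 burnt (F count now 0)
Fire out after step 8
Initially T: 16, now '.': 24
Total burnt (originally-T cells now '.'): 15

Answer: 15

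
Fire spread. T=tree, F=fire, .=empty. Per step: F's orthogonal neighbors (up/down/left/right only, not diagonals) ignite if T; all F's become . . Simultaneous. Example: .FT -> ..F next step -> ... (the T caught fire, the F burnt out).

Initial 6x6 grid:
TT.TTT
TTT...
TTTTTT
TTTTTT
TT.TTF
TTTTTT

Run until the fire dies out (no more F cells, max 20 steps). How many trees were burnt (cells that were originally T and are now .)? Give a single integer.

Step 1: +3 fires, +1 burnt (F count now 3)
Step 2: +4 fires, +3 burnt (F count now 4)
Step 3: +3 fires, +4 burnt (F count now 3)
Step 4: +3 fires, +3 burnt (F count now 3)
Step 5: +3 fires, +3 burnt (F count now 3)
Step 6: +5 fires, +3 burnt (F count now 5)
Step 7: +3 fires, +5 burnt (F count now 3)
Step 8: +2 fires, +3 burnt (F count now 2)
Step 9: +1 fires, +2 burnt (F count now 1)
Step 10: +0 fires, +1 burnt (F count now 0)
Fire out after step 10
Initially T: 30, now '.': 33
Total burnt (originally-T cells now '.'): 27

Answer: 27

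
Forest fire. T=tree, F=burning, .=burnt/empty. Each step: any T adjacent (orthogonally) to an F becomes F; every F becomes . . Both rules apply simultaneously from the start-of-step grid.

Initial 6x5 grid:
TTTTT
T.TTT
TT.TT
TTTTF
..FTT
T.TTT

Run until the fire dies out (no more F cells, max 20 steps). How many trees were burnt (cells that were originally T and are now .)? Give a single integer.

Step 1: +6 fires, +2 burnt (F count now 6)
Step 2: +5 fires, +6 burnt (F count now 5)
Step 3: +4 fires, +5 burnt (F count now 4)
Step 4: +3 fires, +4 burnt (F count now 3)
Step 5: +2 fires, +3 burnt (F count now 2)
Step 6: +2 fires, +2 burnt (F count now 2)
Step 7: +0 fires, +2 burnt (F count now 0)
Fire out after step 7
Initially T: 23, now '.': 29
Total burnt (originally-T cells now '.'): 22

Answer: 22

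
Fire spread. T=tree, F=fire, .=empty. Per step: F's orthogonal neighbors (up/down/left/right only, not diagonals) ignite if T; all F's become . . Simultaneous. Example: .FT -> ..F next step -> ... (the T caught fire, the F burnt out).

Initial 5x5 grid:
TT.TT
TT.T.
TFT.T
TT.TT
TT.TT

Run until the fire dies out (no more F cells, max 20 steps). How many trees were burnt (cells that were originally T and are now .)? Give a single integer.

Step 1: +4 fires, +1 burnt (F count now 4)
Step 2: +4 fires, +4 burnt (F count now 4)
Step 3: +2 fires, +4 burnt (F count now 2)
Step 4: +0 fires, +2 burnt (F count now 0)
Fire out after step 4
Initially T: 18, now '.': 17
Total burnt (originally-T cells now '.'): 10

Answer: 10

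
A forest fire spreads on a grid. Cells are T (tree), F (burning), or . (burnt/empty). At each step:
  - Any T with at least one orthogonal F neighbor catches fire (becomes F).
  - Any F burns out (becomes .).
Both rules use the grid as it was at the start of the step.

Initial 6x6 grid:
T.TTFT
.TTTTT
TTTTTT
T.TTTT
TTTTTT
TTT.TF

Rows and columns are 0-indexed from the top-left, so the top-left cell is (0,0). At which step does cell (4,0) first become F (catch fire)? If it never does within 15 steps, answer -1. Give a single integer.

Step 1: cell (4,0)='T' (+5 fires, +2 burnt)
Step 2: cell (4,0)='T' (+6 fires, +5 burnt)
Step 3: cell (4,0)='T' (+5 fires, +6 burnt)
Step 4: cell (4,0)='T' (+4 fires, +5 burnt)
Step 5: cell (4,0)='T' (+4 fires, +4 burnt)
Step 6: cell (4,0)='F' (+3 fires, +4 burnt)
  -> target ignites at step 6
Step 7: cell (4,0)='.' (+2 fires, +3 burnt)
Step 8: cell (4,0)='.' (+0 fires, +2 burnt)
  fire out at step 8

6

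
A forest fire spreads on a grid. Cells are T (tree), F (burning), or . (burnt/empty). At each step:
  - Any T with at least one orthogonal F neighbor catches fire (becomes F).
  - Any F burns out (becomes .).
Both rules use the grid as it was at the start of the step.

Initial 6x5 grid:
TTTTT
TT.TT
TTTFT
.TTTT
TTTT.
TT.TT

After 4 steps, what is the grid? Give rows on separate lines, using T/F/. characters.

Step 1: 4 trees catch fire, 1 burn out
  TTTTT
  TT.FT
  TTF.F
  .TTFT
  TTTT.
  TT.TT
Step 2: 6 trees catch fire, 4 burn out
  TTTFT
  TT..F
  TF...
  .TF.F
  TTTF.
  TT.TT
Step 3: 7 trees catch fire, 6 burn out
  TTF.F
  TF...
  F....
  .F...
  TTF..
  TT.FT
Step 4: 4 trees catch fire, 7 burn out
  TF...
  F....
  .....
  .....
  TF...
  TT..F

TF...
F....
.....
.....
TF...
TT..F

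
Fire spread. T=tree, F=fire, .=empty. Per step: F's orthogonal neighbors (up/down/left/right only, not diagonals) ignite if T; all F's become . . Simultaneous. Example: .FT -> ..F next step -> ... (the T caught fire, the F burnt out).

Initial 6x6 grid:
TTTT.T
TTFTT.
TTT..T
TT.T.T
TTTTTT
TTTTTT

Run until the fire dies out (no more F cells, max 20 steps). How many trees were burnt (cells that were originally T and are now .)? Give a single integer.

Step 1: +4 fires, +1 burnt (F count now 4)
Step 2: +5 fires, +4 burnt (F count now 5)
Step 3: +3 fires, +5 burnt (F count now 3)
Step 4: +2 fires, +3 burnt (F count now 2)
Step 5: +3 fires, +2 burnt (F count now 3)
Step 6: +3 fires, +3 burnt (F count now 3)
Step 7: +3 fires, +3 burnt (F count now 3)
Step 8: +2 fires, +3 burnt (F count now 2)
Step 9: +2 fires, +2 burnt (F count now 2)
Step 10: +1 fires, +2 burnt (F count now 1)
Step 11: +0 fires, +1 burnt (F count now 0)
Fire out after step 11
Initially T: 29, now '.': 35
Total burnt (originally-T cells now '.'): 28

Answer: 28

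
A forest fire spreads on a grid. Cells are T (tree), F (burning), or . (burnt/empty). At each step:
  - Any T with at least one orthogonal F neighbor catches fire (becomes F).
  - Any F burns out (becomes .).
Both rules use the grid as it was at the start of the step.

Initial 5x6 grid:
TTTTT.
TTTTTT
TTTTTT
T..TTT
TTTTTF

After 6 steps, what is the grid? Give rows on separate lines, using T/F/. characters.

Step 1: 2 trees catch fire, 1 burn out
  TTTTT.
  TTTTTT
  TTTTTT
  T..TTF
  TTTTF.
Step 2: 3 trees catch fire, 2 burn out
  TTTTT.
  TTTTTT
  TTTTTF
  T..TF.
  TTTF..
Step 3: 4 trees catch fire, 3 burn out
  TTTTT.
  TTTTTF
  TTTTF.
  T..F..
  TTF...
Step 4: 3 trees catch fire, 4 burn out
  TTTTT.
  TTTTF.
  TTTF..
  T.....
  TF....
Step 5: 4 trees catch fire, 3 burn out
  TTTTF.
  TTTF..
  TTF...
  T.....
  F.....
Step 6: 4 trees catch fire, 4 burn out
  TTTF..
  TTF...
  TF....
  F.....
  ......

TTTF..
TTF...
TF....
F.....
......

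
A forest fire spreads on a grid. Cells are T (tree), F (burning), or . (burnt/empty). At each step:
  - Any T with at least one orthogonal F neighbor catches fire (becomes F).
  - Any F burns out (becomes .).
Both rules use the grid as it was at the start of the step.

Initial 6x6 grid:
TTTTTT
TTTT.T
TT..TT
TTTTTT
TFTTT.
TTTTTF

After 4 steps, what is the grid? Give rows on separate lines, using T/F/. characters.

Step 1: 5 trees catch fire, 2 burn out
  TTTTTT
  TTTT.T
  TT..TT
  TFTTTT
  F.FTT.
  TFTTF.
Step 2: 8 trees catch fire, 5 burn out
  TTTTTT
  TTTT.T
  TF..TT
  F.FTTT
  ...FF.
  F.FF..
Step 3: 4 trees catch fire, 8 burn out
  TTTTTT
  TFTT.T
  F...TT
  ...FFT
  ......
  ......
Step 4: 5 trees catch fire, 4 burn out
  TFTTTT
  F.FT.T
  ....FT
  .....F
  ......
  ......

TFTTTT
F.FT.T
....FT
.....F
......
......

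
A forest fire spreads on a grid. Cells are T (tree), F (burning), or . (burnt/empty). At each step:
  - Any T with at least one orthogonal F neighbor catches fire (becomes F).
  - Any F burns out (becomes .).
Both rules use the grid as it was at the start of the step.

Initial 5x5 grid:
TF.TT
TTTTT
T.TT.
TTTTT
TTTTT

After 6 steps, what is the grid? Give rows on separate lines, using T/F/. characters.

Step 1: 2 trees catch fire, 1 burn out
  F..TT
  TFTTT
  T.TT.
  TTTTT
  TTTTT
Step 2: 2 trees catch fire, 2 burn out
  ...TT
  F.FTT
  T.TT.
  TTTTT
  TTTTT
Step 3: 3 trees catch fire, 2 burn out
  ...TT
  ...FT
  F.FT.
  TTTTT
  TTTTT
Step 4: 5 trees catch fire, 3 burn out
  ...FT
  ....F
  ...F.
  FTFTT
  TTTTT
Step 5: 5 trees catch fire, 5 burn out
  ....F
  .....
  .....
  .F.FT
  FTFTT
Step 6: 3 trees catch fire, 5 burn out
  .....
  .....
  .....
  ....F
  .F.FT

.....
.....
.....
....F
.F.FT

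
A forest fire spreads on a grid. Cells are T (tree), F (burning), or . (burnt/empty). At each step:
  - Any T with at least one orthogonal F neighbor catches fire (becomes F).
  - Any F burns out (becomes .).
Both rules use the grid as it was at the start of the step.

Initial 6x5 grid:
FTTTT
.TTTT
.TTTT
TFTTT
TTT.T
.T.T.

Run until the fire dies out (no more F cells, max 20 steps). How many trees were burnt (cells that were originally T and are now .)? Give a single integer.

Answer: 21

Derivation:
Step 1: +5 fires, +2 burnt (F count now 5)
Step 2: +7 fires, +5 burnt (F count now 7)
Step 3: +4 fires, +7 burnt (F count now 4)
Step 4: +4 fires, +4 burnt (F count now 4)
Step 5: +1 fires, +4 burnt (F count now 1)
Step 6: +0 fires, +1 burnt (F count now 0)
Fire out after step 6
Initially T: 22, now '.': 29
Total burnt (originally-T cells now '.'): 21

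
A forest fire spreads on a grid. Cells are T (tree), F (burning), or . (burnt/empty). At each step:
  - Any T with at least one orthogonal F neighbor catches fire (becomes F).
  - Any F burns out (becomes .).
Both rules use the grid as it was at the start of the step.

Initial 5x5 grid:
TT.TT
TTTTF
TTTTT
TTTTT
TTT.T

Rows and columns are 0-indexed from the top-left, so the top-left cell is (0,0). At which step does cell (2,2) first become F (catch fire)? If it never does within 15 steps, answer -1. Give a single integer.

Step 1: cell (2,2)='T' (+3 fires, +1 burnt)
Step 2: cell (2,2)='T' (+4 fires, +3 burnt)
Step 3: cell (2,2)='F' (+4 fires, +4 burnt)
  -> target ignites at step 3
Step 4: cell (2,2)='.' (+4 fires, +4 burnt)
Step 5: cell (2,2)='.' (+4 fires, +4 burnt)
Step 6: cell (2,2)='.' (+2 fires, +4 burnt)
Step 7: cell (2,2)='.' (+1 fires, +2 burnt)
Step 8: cell (2,2)='.' (+0 fires, +1 burnt)
  fire out at step 8

3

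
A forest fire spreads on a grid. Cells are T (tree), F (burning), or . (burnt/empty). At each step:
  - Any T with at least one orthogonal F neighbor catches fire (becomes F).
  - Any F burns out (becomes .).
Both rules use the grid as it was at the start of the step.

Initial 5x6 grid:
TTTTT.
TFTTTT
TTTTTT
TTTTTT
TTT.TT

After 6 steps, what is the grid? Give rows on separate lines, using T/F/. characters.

Step 1: 4 trees catch fire, 1 burn out
  TFTTT.
  F.FTTT
  TFTTTT
  TTTTTT
  TTT.TT
Step 2: 6 trees catch fire, 4 burn out
  F.FTT.
  ...FTT
  F.FTTT
  TFTTTT
  TTT.TT
Step 3: 6 trees catch fire, 6 burn out
  ...FT.
  ....FT
  ...FTT
  F.FTTT
  TFT.TT
Step 4: 6 trees catch fire, 6 burn out
  ....F.
  .....F
  ....FT
  ...FTT
  F.F.TT
Step 5: 2 trees catch fire, 6 burn out
  ......
  ......
  .....F
  ....FT
  ....TT
Step 6: 2 trees catch fire, 2 burn out
  ......
  ......
  ......
  .....F
  ....FT

......
......
......
.....F
....FT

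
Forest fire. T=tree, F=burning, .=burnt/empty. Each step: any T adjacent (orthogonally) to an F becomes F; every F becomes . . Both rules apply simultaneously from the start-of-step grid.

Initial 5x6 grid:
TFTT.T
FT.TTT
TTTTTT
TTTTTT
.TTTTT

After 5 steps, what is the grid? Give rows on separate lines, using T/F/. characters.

Step 1: 4 trees catch fire, 2 burn out
  F.FT.T
  .F.TTT
  FTTTTT
  TTTTTT
  .TTTTT
Step 2: 3 trees catch fire, 4 burn out
  ...F.T
  ...TTT
  .FTTTT
  FTTTTT
  .TTTTT
Step 3: 3 trees catch fire, 3 burn out
  .....T
  ...FTT
  ..FTTT
  .FTTTT
  .TTTTT
Step 4: 4 trees catch fire, 3 burn out
  .....T
  ....FT
  ...FTT
  ..FTTT
  .FTTTT
Step 5: 4 trees catch fire, 4 burn out
  .....T
  .....F
  ....FT
  ...FTT
  ..FTTT

.....T
.....F
....FT
...FTT
..FTTT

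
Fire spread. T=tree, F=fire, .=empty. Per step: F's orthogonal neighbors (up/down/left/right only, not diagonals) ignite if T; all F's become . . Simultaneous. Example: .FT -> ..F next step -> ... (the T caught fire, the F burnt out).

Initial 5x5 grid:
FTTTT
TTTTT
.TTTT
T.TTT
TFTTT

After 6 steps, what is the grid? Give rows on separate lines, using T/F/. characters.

Step 1: 4 trees catch fire, 2 burn out
  .FTTT
  FTTTT
  .TTTT
  T.TTT
  F.FTT
Step 2: 5 trees catch fire, 4 burn out
  ..FTT
  .FTTT
  .TTTT
  F.FTT
  ...FT
Step 3: 6 trees catch fire, 5 burn out
  ...FT
  ..FTT
  .FFTT
  ...FT
  ....F
Step 4: 4 trees catch fire, 6 burn out
  ....F
  ...FT
  ...FT
  ....F
  .....
Step 5: 2 trees catch fire, 4 burn out
  .....
  ....F
  ....F
  .....
  .....
Step 6: 0 trees catch fire, 2 burn out
  .....
  .....
  .....
  .....
  .....

.....
.....
.....
.....
.....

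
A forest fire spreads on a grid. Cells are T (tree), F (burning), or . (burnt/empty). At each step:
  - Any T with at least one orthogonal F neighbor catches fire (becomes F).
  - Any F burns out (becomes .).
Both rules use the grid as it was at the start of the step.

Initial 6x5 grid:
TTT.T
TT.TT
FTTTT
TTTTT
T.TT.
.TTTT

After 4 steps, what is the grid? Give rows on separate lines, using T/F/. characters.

Step 1: 3 trees catch fire, 1 burn out
  TTT.T
  FT.TT
  .FTTT
  FTTTT
  T.TT.
  .TTTT
Step 2: 5 trees catch fire, 3 burn out
  FTT.T
  .F.TT
  ..FTT
  .FTTT
  F.TT.
  .TTTT
Step 3: 3 trees catch fire, 5 burn out
  .FT.T
  ...TT
  ...FT
  ..FTT
  ..TT.
  .TTTT
Step 4: 5 trees catch fire, 3 burn out
  ..F.T
  ...FT
  ....F
  ...FT
  ..FT.
  .TTTT

..F.T
...FT
....F
...FT
..FT.
.TTTT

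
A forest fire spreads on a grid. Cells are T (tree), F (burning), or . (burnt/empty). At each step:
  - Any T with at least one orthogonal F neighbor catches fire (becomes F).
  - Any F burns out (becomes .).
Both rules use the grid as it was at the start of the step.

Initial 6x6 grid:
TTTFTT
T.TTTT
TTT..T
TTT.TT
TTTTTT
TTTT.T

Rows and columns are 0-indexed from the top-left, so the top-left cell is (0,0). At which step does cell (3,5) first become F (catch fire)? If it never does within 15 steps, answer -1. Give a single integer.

Step 1: cell (3,5)='T' (+3 fires, +1 burnt)
Step 2: cell (3,5)='T' (+4 fires, +3 burnt)
Step 3: cell (3,5)='T' (+3 fires, +4 burnt)
Step 4: cell (3,5)='T' (+4 fires, +3 burnt)
Step 5: cell (3,5)='F' (+4 fires, +4 burnt)
  -> target ignites at step 5
Step 6: cell (3,5)='.' (+6 fires, +4 burnt)
Step 7: cell (3,5)='.' (+5 fires, +6 burnt)
Step 8: cell (3,5)='.' (+1 fires, +5 burnt)
Step 9: cell (3,5)='.' (+0 fires, +1 burnt)
  fire out at step 9

5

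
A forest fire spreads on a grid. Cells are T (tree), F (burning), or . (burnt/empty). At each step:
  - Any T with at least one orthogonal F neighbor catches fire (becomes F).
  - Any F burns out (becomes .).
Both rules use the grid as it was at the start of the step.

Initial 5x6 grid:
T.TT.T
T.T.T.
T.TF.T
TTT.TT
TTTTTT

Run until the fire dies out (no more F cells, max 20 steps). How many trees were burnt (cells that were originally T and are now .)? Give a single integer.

Step 1: +1 fires, +1 burnt (F count now 1)
Step 2: +2 fires, +1 burnt (F count now 2)
Step 3: +3 fires, +2 burnt (F count now 3)
Step 4: +4 fires, +3 burnt (F count now 4)
Step 5: +3 fires, +4 burnt (F count now 3)
Step 6: +3 fires, +3 burnt (F count now 3)
Step 7: +2 fires, +3 burnt (F count now 2)
Step 8: +1 fires, +2 burnt (F count now 1)
Step 9: +0 fires, +1 burnt (F count now 0)
Fire out after step 9
Initially T: 21, now '.': 28
Total burnt (originally-T cells now '.'): 19

Answer: 19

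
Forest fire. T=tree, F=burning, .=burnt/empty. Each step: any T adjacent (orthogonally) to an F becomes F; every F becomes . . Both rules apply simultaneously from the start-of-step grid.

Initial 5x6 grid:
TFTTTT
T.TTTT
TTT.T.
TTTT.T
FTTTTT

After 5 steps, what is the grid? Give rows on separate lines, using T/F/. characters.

Step 1: 4 trees catch fire, 2 burn out
  F.FTTT
  T.TTTT
  TTT.T.
  FTTT.T
  .FTTTT
Step 2: 6 trees catch fire, 4 burn out
  ...FTT
  F.FTTT
  FTT.T.
  .FTT.T
  ..FTTT
Step 3: 6 trees catch fire, 6 burn out
  ....FT
  ...FTT
  .FF.T.
  ..FT.T
  ...FTT
Step 4: 4 trees catch fire, 6 burn out
  .....F
  ....FT
  ....T.
  ...F.T
  ....FT
Step 5: 3 trees catch fire, 4 burn out
  ......
  .....F
  ....F.
  .....T
  .....F

......
.....F
....F.
.....T
.....F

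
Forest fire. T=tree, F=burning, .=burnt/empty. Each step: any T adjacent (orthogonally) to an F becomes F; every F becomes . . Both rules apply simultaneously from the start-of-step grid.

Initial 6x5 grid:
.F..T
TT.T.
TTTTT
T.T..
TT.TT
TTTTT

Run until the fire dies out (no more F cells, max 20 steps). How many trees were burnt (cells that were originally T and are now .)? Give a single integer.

Step 1: +1 fires, +1 burnt (F count now 1)
Step 2: +2 fires, +1 burnt (F count now 2)
Step 3: +2 fires, +2 burnt (F count now 2)
Step 4: +3 fires, +2 burnt (F count now 3)
Step 5: +3 fires, +3 burnt (F count now 3)
Step 6: +2 fires, +3 burnt (F count now 2)
Step 7: +1 fires, +2 burnt (F count now 1)
Step 8: +1 fires, +1 burnt (F count now 1)
Step 9: +1 fires, +1 burnt (F count now 1)
Step 10: +2 fires, +1 burnt (F count now 2)
Step 11: +1 fires, +2 burnt (F count now 1)
Step 12: +0 fires, +1 burnt (F count now 0)
Fire out after step 12
Initially T: 20, now '.': 29
Total burnt (originally-T cells now '.'): 19

Answer: 19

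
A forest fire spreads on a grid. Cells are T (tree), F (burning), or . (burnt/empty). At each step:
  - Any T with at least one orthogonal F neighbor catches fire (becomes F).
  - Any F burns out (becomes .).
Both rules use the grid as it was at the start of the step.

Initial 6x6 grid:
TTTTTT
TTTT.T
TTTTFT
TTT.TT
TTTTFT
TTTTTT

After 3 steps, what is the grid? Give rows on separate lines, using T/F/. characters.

Step 1: 6 trees catch fire, 2 burn out
  TTTTTT
  TTTT.T
  TTTF.F
  TTT.FT
  TTTF.F
  TTTTFT
Step 2: 7 trees catch fire, 6 burn out
  TTTTTT
  TTTF.F
  TTF...
  TTT..F
  TTF...
  TTTF.F
Step 3: 7 trees catch fire, 7 burn out
  TTTFTF
  TTF...
  TF....
  TTF...
  TF....
  TTF...

TTTFTF
TTF...
TF....
TTF...
TF....
TTF...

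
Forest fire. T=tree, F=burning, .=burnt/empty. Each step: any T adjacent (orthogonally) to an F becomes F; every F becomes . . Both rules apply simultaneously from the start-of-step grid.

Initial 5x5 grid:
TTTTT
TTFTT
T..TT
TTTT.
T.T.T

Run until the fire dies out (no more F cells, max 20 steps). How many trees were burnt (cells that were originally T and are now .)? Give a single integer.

Step 1: +3 fires, +1 burnt (F count now 3)
Step 2: +5 fires, +3 burnt (F count now 5)
Step 3: +5 fires, +5 burnt (F count now 5)
Step 4: +2 fires, +5 burnt (F count now 2)
Step 5: +3 fires, +2 burnt (F count now 3)
Step 6: +0 fires, +3 burnt (F count now 0)
Fire out after step 6
Initially T: 19, now '.': 24
Total burnt (originally-T cells now '.'): 18

Answer: 18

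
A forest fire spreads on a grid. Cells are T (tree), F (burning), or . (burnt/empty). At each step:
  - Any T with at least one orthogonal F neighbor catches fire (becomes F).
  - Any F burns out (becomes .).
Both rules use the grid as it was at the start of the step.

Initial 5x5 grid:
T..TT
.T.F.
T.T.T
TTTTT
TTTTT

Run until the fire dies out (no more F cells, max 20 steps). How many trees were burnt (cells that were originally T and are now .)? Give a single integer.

Step 1: +1 fires, +1 burnt (F count now 1)
Step 2: +1 fires, +1 burnt (F count now 1)
Step 3: +0 fires, +1 burnt (F count now 0)
Fire out after step 3
Initially T: 17, now '.': 10
Total burnt (originally-T cells now '.'): 2

Answer: 2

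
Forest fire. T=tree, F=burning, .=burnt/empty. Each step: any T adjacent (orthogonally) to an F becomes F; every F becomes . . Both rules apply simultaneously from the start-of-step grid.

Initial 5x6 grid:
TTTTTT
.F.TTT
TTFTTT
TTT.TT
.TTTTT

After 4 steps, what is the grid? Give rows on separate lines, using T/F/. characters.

Step 1: 4 trees catch fire, 2 burn out
  TFTTTT
  ...TTT
  TF.FTT
  TTF.TT
  .TTTTT
Step 2: 7 trees catch fire, 4 burn out
  F.FTTT
  ...FTT
  F...FT
  TF..TT
  .TFTTT
Step 3: 7 trees catch fire, 7 burn out
  ...FTT
  ....FT
  .....F
  F...FT
  .F.FTT
Step 4: 4 trees catch fire, 7 burn out
  ....FT
  .....F
  ......
  .....F
  ....FT

....FT
.....F
......
.....F
....FT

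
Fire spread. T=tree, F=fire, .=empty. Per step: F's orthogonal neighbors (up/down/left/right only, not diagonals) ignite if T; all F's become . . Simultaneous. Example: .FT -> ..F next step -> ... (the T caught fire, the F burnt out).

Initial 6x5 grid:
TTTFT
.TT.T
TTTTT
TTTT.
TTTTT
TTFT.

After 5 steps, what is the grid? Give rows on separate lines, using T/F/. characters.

Step 1: 5 trees catch fire, 2 burn out
  TTF.F
  .TT.T
  TTTTT
  TTTT.
  TTFTT
  TF.F.
Step 2: 7 trees catch fire, 5 burn out
  TF...
  .TF.F
  TTTTT
  TTFT.
  TF.FT
  F....
Step 3: 8 trees catch fire, 7 burn out
  F....
  .F...
  TTFTF
  TF.F.
  F...F
  .....
Step 4: 3 trees catch fire, 8 burn out
  .....
  .....
  TF.F.
  F....
  .....
  .....
Step 5: 1 trees catch fire, 3 burn out
  .....
  .....
  F....
  .....
  .....
  .....

.....
.....
F....
.....
.....
.....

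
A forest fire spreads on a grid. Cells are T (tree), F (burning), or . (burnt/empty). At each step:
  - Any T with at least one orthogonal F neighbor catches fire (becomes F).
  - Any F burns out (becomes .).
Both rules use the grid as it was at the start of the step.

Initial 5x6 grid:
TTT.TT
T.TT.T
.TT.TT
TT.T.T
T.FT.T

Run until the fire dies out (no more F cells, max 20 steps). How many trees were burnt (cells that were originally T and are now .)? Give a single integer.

Answer: 2

Derivation:
Step 1: +1 fires, +1 burnt (F count now 1)
Step 2: +1 fires, +1 burnt (F count now 1)
Step 3: +0 fires, +1 burnt (F count now 0)
Fire out after step 3
Initially T: 20, now '.': 12
Total burnt (originally-T cells now '.'): 2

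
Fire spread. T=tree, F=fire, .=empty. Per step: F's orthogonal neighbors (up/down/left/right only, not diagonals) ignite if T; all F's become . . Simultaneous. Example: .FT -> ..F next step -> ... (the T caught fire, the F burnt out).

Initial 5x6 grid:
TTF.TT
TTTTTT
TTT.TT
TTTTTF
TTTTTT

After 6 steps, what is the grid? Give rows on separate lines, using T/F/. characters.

Step 1: 5 trees catch fire, 2 burn out
  TF..TT
  TTFTTT
  TTT.TF
  TTTTF.
  TTTTTF
Step 2: 8 trees catch fire, 5 burn out
  F...TT
  TF.FTF
  TTF.F.
  TTTF..
  TTTTF.
Step 3: 6 trees catch fire, 8 burn out
  ....TF
  F...F.
  TF....
  TTF...
  TTTF..
Step 4: 4 trees catch fire, 6 burn out
  ....F.
  ......
  F.....
  TF....
  TTF...
Step 5: 2 trees catch fire, 4 burn out
  ......
  ......
  ......
  F.....
  TF....
Step 6: 1 trees catch fire, 2 burn out
  ......
  ......
  ......
  ......
  F.....

......
......
......
......
F.....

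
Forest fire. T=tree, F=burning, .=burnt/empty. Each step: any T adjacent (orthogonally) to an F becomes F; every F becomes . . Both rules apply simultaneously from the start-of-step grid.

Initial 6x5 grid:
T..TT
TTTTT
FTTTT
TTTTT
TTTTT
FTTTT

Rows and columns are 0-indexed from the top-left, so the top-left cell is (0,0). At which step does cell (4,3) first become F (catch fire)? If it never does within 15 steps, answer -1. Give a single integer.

Step 1: cell (4,3)='T' (+5 fires, +2 burnt)
Step 2: cell (4,3)='T' (+6 fires, +5 burnt)
Step 3: cell (4,3)='T' (+5 fires, +6 burnt)
Step 4: cell (4,3)='F' (+5 fires, +5 burnt)
  -> target ignites at step 4
Step 5: cell (4,3)='.' (+4 fires, +5 burnt)
Step 6: cell (4,3)='.' (+1 fires, +4 burnt)
Step 7: cell (4,3)='.' (+0 fires, +1 burnt)
  fire out at step 7

4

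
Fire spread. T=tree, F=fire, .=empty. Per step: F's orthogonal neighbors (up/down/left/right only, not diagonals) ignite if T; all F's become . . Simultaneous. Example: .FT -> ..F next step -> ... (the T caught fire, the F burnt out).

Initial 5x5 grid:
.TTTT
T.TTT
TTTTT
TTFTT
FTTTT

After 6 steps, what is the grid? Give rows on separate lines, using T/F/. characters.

Step 1: 6 trees catch fire, 2 burn out
  .TTTT
  T.TTT
  TTFTT
  FF.FT
  .FFTT
Step 2: 6 trees catch fire, 6 burn out
  .TTTT
  T.FTT
  FF.FT
  ....F
  ...FT
Step 3: 5 trees catch fire, 6 burn out
  .TFTT
  F..FT
  ....F
  .....
  ....F
Step 4: 3 trees catch fire, 5 burn out
  .F.FT
  ....F
  .....
  .....
  .....
Step 5: 1 trees catch fire, 3 burn out
  ....F
  .....
  .....
  .....
  .....
Step 6: 0 trees catch fire, 1 burn out
  .....
  .....
  .....
  .....
  .....

.....
.....
.....
.....
.....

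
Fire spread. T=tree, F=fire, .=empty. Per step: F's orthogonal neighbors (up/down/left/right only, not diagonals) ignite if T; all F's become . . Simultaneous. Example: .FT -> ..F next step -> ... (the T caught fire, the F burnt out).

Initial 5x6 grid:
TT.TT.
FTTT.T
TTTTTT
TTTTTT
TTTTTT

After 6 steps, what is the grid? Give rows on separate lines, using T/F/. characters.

Step 1: 3 trees catch fire, 1 burn out
  FT.TT.
  .FTT.T
  FTTTTT
  TTTTTT
  TTTTTT
Step 2: 4 trees catch fire, 3 burn out
  .F.TT.
  ..FT.T
  .FTTTT
  FTTTTT
  TTTTTT
Step 3: 4 trees catch fire, 4 burn out
  ...TT.
  ...F.T
  ..FTTT
  .FTTTT
  FTTTTT
Step 4: 4 trees catch fire, 4 burn out
  ...FT.
  .....T
  ...FTT
  ..FTTT
  .FTTTT
Step 5: 4 trees catch fire, 4 burn out
  ....F.
  .....T
  ....FT
  ...FTT
  ..FTTT
Step 6: 3 trees catch fire, 4 burn out
  ......
  .....T
  .....F
  ....FT
  ...FTT

......
.....T
.....F
....FT
...FTT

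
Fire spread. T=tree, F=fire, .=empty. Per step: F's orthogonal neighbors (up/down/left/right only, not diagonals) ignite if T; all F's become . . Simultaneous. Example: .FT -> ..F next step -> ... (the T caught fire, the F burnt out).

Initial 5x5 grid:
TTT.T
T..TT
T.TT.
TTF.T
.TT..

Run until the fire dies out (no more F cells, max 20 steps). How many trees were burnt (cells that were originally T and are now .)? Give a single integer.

Answer: 14

Derivation:
Step 1: +3 fires, +1 burnt (F count now 3)
Step 2: +3 fires, +3 burnt (F count now 3)
Step 3: +2 fires, +3 burnt (F count now 2)
Step 4: +2 fires, +2 burnt (F count now 2)
Step 5: +2 fires, +2 burnt (F count now 2)
Step 6: +1 fires, +2 burnt (F count now 1)
Step 7: +1 fires, +1 burnt (F count now 1)
Step 8: +0 fires, +1 burnt (F count now 0)
Fire out after step 8
Initially T: 15, now '.': 24
Total burnt (originally-T cells now '.'): 14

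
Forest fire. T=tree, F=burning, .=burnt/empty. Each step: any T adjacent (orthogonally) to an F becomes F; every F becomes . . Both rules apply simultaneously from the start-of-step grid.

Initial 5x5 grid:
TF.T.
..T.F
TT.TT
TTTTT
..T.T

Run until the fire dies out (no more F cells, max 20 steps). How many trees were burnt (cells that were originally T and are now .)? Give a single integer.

Step 1: +2 fires, +2 burnt (F count now 2)
Step 2: +2 fires, +2 burnt (F count now 2)
Step 3: +2 fires, +2 burnt (F count now 2)
Step 4: +1 fires, +2 burnt (F count now 1)
Step 5: +2 fires, +1 burnt (F count now 2)
Step 6: +2 fires, +2 burnt (F count now 2)
Step 7: +1 fires, +2 burnt (F count now 1)
Step 8: +0 fires, +1 burnt (F count now 0)
Fire out after step 8
Initially T: 14, now '.': 23
Total burnt (originally-T cells now '.'): 12

Answer: 12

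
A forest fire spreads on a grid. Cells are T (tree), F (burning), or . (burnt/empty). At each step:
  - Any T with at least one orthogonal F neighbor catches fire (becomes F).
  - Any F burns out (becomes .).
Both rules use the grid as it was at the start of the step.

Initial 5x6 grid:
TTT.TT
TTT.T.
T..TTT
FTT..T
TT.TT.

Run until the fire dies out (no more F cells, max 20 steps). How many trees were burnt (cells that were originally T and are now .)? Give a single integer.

Answer: 11

Derivation:
Step 1: +3 fires, +1 burnt (F count now 3)
Step 2: +3 fires, +3 burnt (F count now 3)
Step 3: +2 fires, +3 burnt (F count now 2)
Step 4: +2 fires, +2 burnt (F count now 2)
Step 5: +1 fires, +2 burnt (F count now 1)
Step 6: +0 fires, +1 burnt (F count now 0)
Fire out after step 6
Initially T: 20, now '.': 21
Total burnt (originally-T cells now '.'): 11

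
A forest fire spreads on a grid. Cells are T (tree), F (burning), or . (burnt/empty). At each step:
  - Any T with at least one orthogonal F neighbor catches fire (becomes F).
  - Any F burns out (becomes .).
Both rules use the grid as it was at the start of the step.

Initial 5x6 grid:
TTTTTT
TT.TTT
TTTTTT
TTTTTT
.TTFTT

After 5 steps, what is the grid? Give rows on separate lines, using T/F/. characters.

Step 1: 3 trees catch fire, 1 burn out
  TTTTTT
  TT.TTT
  TTTTTT
  TTTFTT
  .TF.FT
Step 2: 5 trees catch fire, 3 burn out
  TTTTTT
  TT.TTT
  TTTFTT
  TTF.FT
  .F...F
Step 3: 5 trees catch fire, 5 burn out
  TTTTTT
  TT.FTT
  TTF.FT
  TF...F
  ......
Step 4: 5 trees catch fire, 5 burn out
  TTTFTT
  TT..FT
  TF...F
  F.....
  ......
Step 5: 5 trees catch fire, 5 burn out
  TTF.FT
  TF...F
  F.....
  ......
  ......

TTF.FT
TF...F
F.....
......
......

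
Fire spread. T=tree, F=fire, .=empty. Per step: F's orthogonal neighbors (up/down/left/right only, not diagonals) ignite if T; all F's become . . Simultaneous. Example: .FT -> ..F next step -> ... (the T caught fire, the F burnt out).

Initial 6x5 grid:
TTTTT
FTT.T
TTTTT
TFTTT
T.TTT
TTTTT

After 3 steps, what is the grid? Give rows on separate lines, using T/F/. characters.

Step 1: 6 trees catch fire, 2 burn out
  FTTTT
  .FT.T
  FFTTT
  F.FTT
  T.TTT
  TTTTT
Step 2: 6 trees catch fire, 6 burn out
  .FTTT
  ..F.T
  ..FTT
  ...FT
  F.FTT
  TTTTT
Step 3: 6 trees catch fire, 6 burn out
  ..FTT
  ....T
  ...FT
  ....F
  ...FT
  FTFTT

..FTT
....T
...FT
....F
...FT
FTFTT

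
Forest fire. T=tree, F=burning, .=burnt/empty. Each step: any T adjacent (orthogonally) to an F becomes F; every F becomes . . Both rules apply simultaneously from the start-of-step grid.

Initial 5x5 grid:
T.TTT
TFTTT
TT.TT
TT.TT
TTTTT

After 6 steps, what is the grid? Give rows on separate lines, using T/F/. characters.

Step 1: 3 trees catch fire, 1 burn out
  T.TTT
  F.FTT
  TF.TT
  TT.TT
  TTTTT
Step 2: 5 trees catch fire, 3 burn out
  F.FTT
  ...FT
  F..TT
  TF.TT
  TTTTT
Step 3: 5 trees catch fire, 5 burn out
  ...FT
  ....F
  ...FT
  F..TT
  TFTTT
Step 4: 5 trees catch fire, 5 burn out
  ....F
  .....
  ....F
  ...FT
  F.FTT
Step 5: 2 trees catch fire, 5 burn out
  .....
  .....
  .....
  ....F
  ...FT
Step 6: 1 trees catch fire, 2 burn out
  .....
  .....
  .....
  .....
  ....F

.....
.....
.....
.....
....F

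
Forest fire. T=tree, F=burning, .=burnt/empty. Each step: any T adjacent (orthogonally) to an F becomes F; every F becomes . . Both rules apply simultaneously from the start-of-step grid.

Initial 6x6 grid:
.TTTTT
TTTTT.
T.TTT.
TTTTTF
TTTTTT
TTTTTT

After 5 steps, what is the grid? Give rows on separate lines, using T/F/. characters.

Step 1: 2 trees catch fire, 1 burn out
  .TTTTT
  TTTTT.
  T.TTT.
  TTTTF.
  TTTTTF
  TTTTTT
Step 2: 4 trees catch fire, 2 burn out
  .TTTTT
  TTTTT.
  T.TTF.
  TTTF..
  TTTTF.
  TTTTTF
Step 3: 5 trees catch fire, 4 burn out
  .TTTTT
  TTTTF.
  T.TF..
  TTF...
  TTTF..
  TTTTF.
Step 4: 6 trees catch fire, 5 burn out
  .TTTFT
  TTTF..
  T.F...
  TF....
  TTF...
  TTTF..
Step 5: 6 trees catch fire, 6 burn out
  .TTF.F
  TTF...
  T.....
  F.....
  TF....
  TTF...

.TTF.F
TTF...
T.....
F.....
TF....
TTF...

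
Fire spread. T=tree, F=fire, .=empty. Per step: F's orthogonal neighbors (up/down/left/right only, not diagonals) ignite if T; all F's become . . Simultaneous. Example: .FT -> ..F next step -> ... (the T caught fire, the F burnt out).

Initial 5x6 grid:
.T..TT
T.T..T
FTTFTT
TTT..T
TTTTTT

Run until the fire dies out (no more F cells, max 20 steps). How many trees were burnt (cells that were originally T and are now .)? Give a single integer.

Step 1: +5 fires, +2 burnt (F count now 5)
Step 2: +5 fires, +5 burnt (F count now 5)
Step 3: +4 fires, +5 burnt (F count now 4)
Step 4: +3 fires, +4 burnt (F count now 3)
Step 5: +2 fires, +3 burnt (F count now 2)
Step 6: +0 fires, +2 burnt (F count now 0)
Fire out after step 6
Initially T: 20, now '.': 29
Total burnt (originally-T cells now '.'): 19

Answer: 19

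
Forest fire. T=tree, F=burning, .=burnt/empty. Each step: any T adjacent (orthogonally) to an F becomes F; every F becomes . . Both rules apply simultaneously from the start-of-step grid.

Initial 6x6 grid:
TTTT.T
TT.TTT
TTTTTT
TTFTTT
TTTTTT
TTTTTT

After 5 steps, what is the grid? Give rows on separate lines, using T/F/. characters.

Step 1: 4 trees catch fire, 1 burn out
  TTTT.T
  TT.TTT
  TTFTTT
  TF.FTT
  TTFTTT
  TTTTTT
Step 2: 7 trees catch fire, 4 burn out
  TTTT.T
  TT.TTT
  TF.FTT
  F...FT
  TF.FTT
  TTFTTT
Step 3: 9 trees catch fire, 7 burn out
  TTTT.T
  TF.FTT
  F...FT
  .....F
  F...FT
  TF.FTT
Step 4: 8 trees catch fire, 9 burn out
  TFTF.T
  F...FT
  .....F
  ......
  .....F
  F...FT
Step 5: 4 trees catch fire, 8 burn out
  F.F..T
  .....F
  ......
  ......
  ......
  .....F

F.F..T
.....F
......
......
......
.....F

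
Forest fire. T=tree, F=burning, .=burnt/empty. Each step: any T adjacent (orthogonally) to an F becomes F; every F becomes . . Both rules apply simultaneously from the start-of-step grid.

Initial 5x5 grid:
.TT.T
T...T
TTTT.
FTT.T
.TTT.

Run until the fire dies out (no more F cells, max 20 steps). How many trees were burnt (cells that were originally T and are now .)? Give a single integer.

Answer: 10

Derivation:
Step 1: +2 fires, +1 burnt (F count now 2)
Step 2: +4 fires, +2 burnt (F count now 4)
Step 3: +2 fires, +4 burnt (F count now 2)
Step 4: +2 fires, +2 burnt (F count now 2)
Step 5: +0 fires, +2 burnt (F count now 0)
Fire out after step 5
Initially T: 15, now '.': 20
Total burnt (originally-T cells now '.'): 10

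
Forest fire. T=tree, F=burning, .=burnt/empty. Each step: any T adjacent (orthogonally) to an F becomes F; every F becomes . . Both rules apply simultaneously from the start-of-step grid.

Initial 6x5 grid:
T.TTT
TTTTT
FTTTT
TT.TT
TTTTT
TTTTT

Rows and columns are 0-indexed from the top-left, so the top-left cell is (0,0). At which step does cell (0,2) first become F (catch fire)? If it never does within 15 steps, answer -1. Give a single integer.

Step 1: cell (0,2)='T' (+3 fires, +1 burnt)
Step 2: cell (0,2)='T' (+5 fires, +3 burnt)
Step 3: cell (0,2)='T' (+4 fires, +5 burnt)
Step 4: cell (0,2)='F' (+6 fires, +4 burnt)
  -> target ignites at step 4
Step 5: cell (0,2)='.' (+5 fires, +6 burnt)
Step 6: cell (0,2)='.' (+3 fires, +5 burnt)
Step 7: cell (0,2)='.' (+1 fires, +3 burnt)
Step 8: cell (0,2)='.' (+0 fires, +1 burnt)
  fire out at step 8

4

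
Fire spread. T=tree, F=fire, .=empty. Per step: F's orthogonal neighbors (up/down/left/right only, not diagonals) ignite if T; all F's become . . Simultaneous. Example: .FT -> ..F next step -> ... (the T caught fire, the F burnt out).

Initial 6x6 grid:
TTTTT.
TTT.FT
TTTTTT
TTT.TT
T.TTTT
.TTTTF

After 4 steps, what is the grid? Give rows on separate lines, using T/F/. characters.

Step 1: 5 trees catch fire, 2 burn out
  TTTTF.
  TTT..F
  TTTTFT
  TTT.TT
  T.TTTF
  .TTTF.
Step 2: 7 trees catch fire, 5 burn out
  TTTF..
  TTT...
  TTTF.F
  TTT.FF
  T.TTF.
  .TTF..
Step 3: 4 trees catch fire, 7 burn out
  TTF...
  TTT...
  TTF...
  TTT...
  T.TF..
  .TF...
Step 4: 6 trees catch fire, 4 burn out
  TF....
  TTF...
  TF....
  TTF...
  T.F...
  .F....

TF....
TTF...
TF....
TTF...
T.F...
.F....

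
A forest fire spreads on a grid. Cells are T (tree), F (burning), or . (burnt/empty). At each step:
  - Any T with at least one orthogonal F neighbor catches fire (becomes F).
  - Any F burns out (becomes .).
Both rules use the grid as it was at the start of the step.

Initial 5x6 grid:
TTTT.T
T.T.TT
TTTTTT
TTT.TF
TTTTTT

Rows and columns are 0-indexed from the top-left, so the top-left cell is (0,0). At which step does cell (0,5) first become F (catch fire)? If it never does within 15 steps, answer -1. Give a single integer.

Step 1: cell (0,5)='T' (+3 fires, +1 burnt)
Step 2: cell (0,5)='T' (+3 fires, +3 burnt)
Step 3: cell (0,5)='F' (+4 fires, +3 burnt)
  -> target ignites at step 3
Step 4: cell (0,5)='.' (+2 fires, +4 burnt)
Step 5: cell (0,5)='.' (+4 fires, +2 burnt)
Step 6: cell (0,5)='.' (+4 fires, +4 burnt)
Step 7: cell (0,5)='.' (+4 fires, +4 burnt)
Step 8: cell (0,5)='.' (+1 fires, +4 burnt)
Step 9: cell (0,5)='.' (+0 fires, +1 burnt)
  fire out at step 9

3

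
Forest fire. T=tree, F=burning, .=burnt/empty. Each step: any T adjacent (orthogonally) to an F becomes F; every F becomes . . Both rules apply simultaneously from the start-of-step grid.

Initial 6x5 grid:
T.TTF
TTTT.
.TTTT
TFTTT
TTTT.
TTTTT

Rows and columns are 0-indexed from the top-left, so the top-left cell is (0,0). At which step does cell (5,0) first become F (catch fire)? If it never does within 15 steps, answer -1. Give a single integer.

Step 1: cell (5,0)='T' (+5 fires, +2 burnt)
Step 2: cell (5,0)='T' (+8 fires, +5 burnt)
Step 3: cell (5,0)='F' (+7 fires, +8 burnt)
  -> target ignites at step 3
Step 4: cell (5,0)='.' (+3 fires, +7 burnt)
Step 5: cell (5,0)='.' (+1 fires, +3 burnt)
Step 6: cell (5,0)='.' (+0 fires, +1 burnt)
  fire out at step 6

3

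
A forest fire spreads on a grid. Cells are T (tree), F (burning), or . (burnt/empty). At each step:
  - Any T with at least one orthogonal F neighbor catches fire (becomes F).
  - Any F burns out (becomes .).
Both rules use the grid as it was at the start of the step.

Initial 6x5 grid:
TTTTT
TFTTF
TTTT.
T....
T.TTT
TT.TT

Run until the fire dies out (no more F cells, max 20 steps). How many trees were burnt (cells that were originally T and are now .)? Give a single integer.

Step 1: +6 fires, +2 burnt (F count now 6)
Step 2: +6 fires, +6 burnt (F count now 6)
Step 3: +1 fires, +6 burnt (F count now 1)
Step 4: +1 fires, +1 burnt (F count now 1)
Step 5: +1 fires, +1 burnt (F count now 1)
Step 6: +1 fires, +1 burnt (F count now 1)
Step 7: +0 fires, +1 burnt (F count now 0)
Fire out after step 7
Initially T: 21, now '.': 25
Total burnt (originally-T cells now '.'): 16

Answer: 16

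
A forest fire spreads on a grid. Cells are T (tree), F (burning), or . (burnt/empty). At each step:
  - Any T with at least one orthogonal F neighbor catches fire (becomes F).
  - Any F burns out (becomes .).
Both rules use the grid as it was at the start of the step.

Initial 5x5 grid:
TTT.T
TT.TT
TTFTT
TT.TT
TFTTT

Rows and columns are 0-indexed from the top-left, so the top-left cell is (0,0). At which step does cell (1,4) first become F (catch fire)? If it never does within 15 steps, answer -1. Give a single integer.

Step 1: cell (1,4)='T' (+5 fires, +2 burnt)
Step 2: cell (1,4)='T' (+7 fires, +5 burnt)
Step 3: cell (1,4)='F' (+5 fires, +7 burnt)
  -> target ignites at step 3
Step 4: cell (1,4)='.' (+3 fires, +5 burnt)
Step 5: cell (1,4)='.' (+0 fires, +3 burnt)
  fire out at step 5

3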